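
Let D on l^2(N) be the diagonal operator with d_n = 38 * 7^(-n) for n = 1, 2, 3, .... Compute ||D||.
||D|| = 38/7 (attained at n = 1)

For D diagonal, ||D|| = sup_n |d_n|. The sequence d_n = 38 * 7^(-n) is positive and strictly decreasing (ratio 7^(-1) < 1), so the supremum is d_1 = 38/7. Hence ||D|| = 38/7.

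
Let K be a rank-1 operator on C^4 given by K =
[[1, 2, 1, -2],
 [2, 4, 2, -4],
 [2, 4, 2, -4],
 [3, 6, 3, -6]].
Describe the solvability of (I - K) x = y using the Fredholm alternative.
(I - K) is singular (det(I - K) = 0, i.e. 1 ∈ sigma(K)). (I - K) x = y is solvable iff y ⊥ ker((I - K)^*) = span{(1, 2, 1, -2)}, i.e. iff y_1 + 2y_2 + y_3 - 2y_4 = 0. When solvable, the solutions are x = y + c·(1, 2, 2, 3), c arbitrary (ker(I - K) = span{(1, 2, 2, 3)}, dimension 1).

K has rank 1, so it is an outer product K = u v^T: every row of K is a multiple of one row vector. Reading off the entries, u = (1, 2, 2, 3) and v = (1, 2, 1, -2) (row i of K equals u_i·v^T). A rank-one matrix u v^T satisfies K u = u (v·u) and kills the (3)-dimensional subspace v^⊥, so its characteristic polynomial is lambda^3 (lambda - v·u) with v·u = tr K = 1. Hence the eigenvalues of I - K are 1 (multiplicity 3) and 1 - (1) = 0, so det(I - K) = 0. (Direct check: I - K =
[[0, -2, -1, 2],
 [-2, -3, -2, 4],
 [-2, -4, -1, 4],
 [-3, -6, -3, 7]]
has determinant 0.) So 1 is an eigenvalue of K and (I - K) is not invertible. The finite-dimensional Fredholm alternative says: either (I - K) is invertible, or ker(I - K) ≠ {0} and then range(I - K) = ker((I - K)^*)^⊥, with dim ker(I - K) = dim ker((I - K)^*). We are in the second case, so we need both kernels. Kernel of I - K: (I - K) u = u - u (v·u) = u - u = 0, so ker(I - K) = span{u} = span{(1, 2, 2, 3)} (it is exactly 1-dimensional because rank(I - K) = 3). Kernel of the adjoint: K is real, so (I - K)^* = I - K^T = I - v u^T, and (I - v u^T) v = v - v (u·v) = 0; hence ker((I - K)^*) = span{v} = span{(1, 2, 1, -2)}. Therefore (I - K) x = y is solvable iff <y, v> = 0, i.e. iff y_1 + 2y_2 + y_3 - 2y_4 = 0. When this holds, K y = u (v·y) = 0, so (I - K) y = y and x = y is a particular solution; the full solution set is the line x = y + c·u = y + c·(1, 2, 2, 3), c ∈ C.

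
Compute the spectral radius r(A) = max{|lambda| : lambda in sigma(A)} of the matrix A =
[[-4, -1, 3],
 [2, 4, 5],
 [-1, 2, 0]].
r(A) ≈ 5.7454

The eigenvalues of A are the roots of its characteristic polynomial. With M = A (coefficients from the trace, the sum of principal 2x2 minors, and det A):
  p(λ) = det(λ I - M) = λ^3 - 21λ - 69.
No integer candidate from the rational root theorem (±divisors of 69) is a root, so the roots are irrational. The cubic discriminant is Δ = -91503 < 0, so there is one real root and a complex-conjugate pair. p(5) = -49 and p(6) = 21 have opposite signs, so a root lies in (5, 6); Newton's method refines it to λ ≈ 5.7454. Dividing out (λ - (5.7454)) leaves approximately λ^2 + 5.7454λ + 12.0096. For λ^2 + 5.7454λ + 12.0096 the discriminant is -15.0288. It is negative, so the remaining roots are the complex-conjugate pair λ ≈ -2.8727 ± 1.9384i. Their product equals the constant term, so |λ|^2 ≈ 12.0096 and |λ| ≈ 3.4655.
Thus the eigenvalues (to 4 decimals) are 5.7454 (modulus 5.7454); -2.8727 ± 1.9384i (modulus 3.4655). The spectral radius is the largest modulus: r(A) ≈ 5.7454. (Cross-check: r(A) ≤ ||A||_2 ≈ 6.8119; equality holds whenever A is normal, though it can also hold for some non-normal A.)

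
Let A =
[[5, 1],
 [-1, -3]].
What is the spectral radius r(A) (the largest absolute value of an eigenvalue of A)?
r(A) = (2 + sqrt(60))/2 ≈ 4.873

The eigenvalues of A are the roots of its characteristic polynomial. With M = A (coefficients from the trace and determinant):
  p(λ) = det(λ I - M) = λ^2 - 2λ - 14.
For λ^2 - 2λ - 14 the discriminant is 60. It is nonnegative but not a perfect square, so the roots are real and irrational: λ = (2 ± sqrt(60))/2 ≈ 4.873, -2.873.
Thus the eigenvalues (to 4 decimals) are 4.873 (modulus 4.873); -2.873 (modulus 2.873). The spectral radius is the largest modulus: r(A) = (2 + sqrt(60))/2 ≈ 4.873. (Cross-check: r(A) ≤ ||A||_2 ≈ 5.4142; equality holds whenever A is normal, though it can also hold for some non-normal A.)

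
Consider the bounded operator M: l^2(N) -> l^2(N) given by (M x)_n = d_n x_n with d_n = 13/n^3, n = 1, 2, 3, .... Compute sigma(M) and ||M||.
sigma(M) = {13/n^3 : n ≥ 1} ∪ {0}; ||M|| = 13

A bounded diagonal operator on l^2 with diagonal entries d_n has spectrum equal to the closure of {d_n : n ≥ 1}: every d_n is an eigenvalue (with eigenvector e_n), so {d_n} ⊂ sigma(M); the spectrum is closed, so its closure is too; and for lambda not in the closure, (M - lambda I) has bounded inverse (the diagonal entries 1/(d_n - lambda) are bounded). For our sequence d_n = 13/n^3, n = 1, 2, 3, ...:
  - {d_n} = {13/n^3 : n ≥ 1}; the only limit point is 0
  - closure = {13/n^3 : n ≥ 1} ∪ {0}
For the norm: a diagonal operator has ||M|| = sup_n |d_n|. Here d_n = 13/n^3 is positive and decreasing, so sup_n |d_n| = d_1 = 13. So ||M|| = 13.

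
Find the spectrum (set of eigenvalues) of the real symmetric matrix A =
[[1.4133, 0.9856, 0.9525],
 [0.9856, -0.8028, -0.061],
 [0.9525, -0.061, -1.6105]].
sigma(A) ≈ {-2, -1, 2}

A is real symmetric, so its spectrum consists of real eigenvalues. Expanding the characteristic polynomial of the displayed matrix gives
  det(λ I - A) = p(λ) = λ^3 + (1)λ^2 + (-4)λ + (-4).
Solving p(λ) = 0 yields eigenvalues ≈ -2, -1, 2. (A is shown rounded to 4 decimals, so these recover the underlying integer eigenvalues to within that precision.)
Verification: the trace of A = -1 equals the sum of eigenvalues -1, and det(A) ≈ 4.0003 matches the eigenvalue product 4.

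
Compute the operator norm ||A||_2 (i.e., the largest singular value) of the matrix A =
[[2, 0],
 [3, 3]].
||A||_2 = sqrt((22 + sqrt(340))/2) ≈ 4.4966 (= sqrt(largest eigenvalue of A^T A))

||A||_2 = sigma_max(A) = sqrt(lambda_max(A^T A)). Form the symmetric matrix M = A^T A =
[[13, 9],
 [9, 9]].
Its characteristic polynomial (trace, determinant of M give the coefficients) is
  p(λ) = det(λ I - M) = λ^2 - 22λ + 36.
For λ^2 - 22λ + 36 the discriminant is 340. It is nonnegative but not a perfect square, so the roots are real and irrational: λ = (22 ± sqrt(340))/2 ≈ 20.2195, 1.7805.
So the eigenvalues of A^T A are ≈ 1.7805, 20.2195 (all ≥ 0, as they must be for A^T A). The largest is λ_max = (22 + sqrt(340))/2 ≈ 20.2195, hence ||A||_2 = sqrt(λ_max) = sqrt((22 + sqrt(340))/2) ≈ 4.4966.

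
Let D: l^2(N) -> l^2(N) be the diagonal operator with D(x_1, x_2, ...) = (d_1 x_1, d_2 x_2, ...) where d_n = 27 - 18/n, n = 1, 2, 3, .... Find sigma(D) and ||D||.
sigma(D) = {27 - 18/n : n ≥ 1} ∪ {27}; ||D|| = 27

A bounded diagonal operator on l^2 with diagonal entries d_n has spectrum equal to the closure of {d_n : n ≥ 1}: every d_n is an eigenvalue (with eigenvector e_n), so {d_n} ⊂ sigma(D); the spectrum is closed, so its closure is too; and for lambda not in the closure, (D - lambda I) has bounded inverse (the diagonal entries 1/(d_n - lambda) are bounded). For our sequence d_n = 27 - 18/n, n = 1, 2, 3, ...:
  - {d_n} = {27 - 18/n : n ≥ 1}; the only limit point is 27
  - closure = {27 - 18/n : n ≥ 1} ∪ {27}
For the norm: a diagonal operator has ||D|| = sup_n |d_n|. Here d_n = 27 - 18/n increases monotonically from d_1 = 9 toward 27, with all terms in [9, 27); so sup_n |d_n| = 27 (the supremum is the limit, not attained). So ||D|| = 27.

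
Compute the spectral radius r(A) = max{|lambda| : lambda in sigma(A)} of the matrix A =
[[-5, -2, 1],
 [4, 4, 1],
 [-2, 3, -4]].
r(A) ≈ 4.8378

The eigenvalues of A are the roots of its characteristic polynomial. With M = A (coefficients from the trace, the sum of principal 2x2 minors, and det A):
  p(λ) = det(λ I - M) = λ^3 + 5λ^2 - 9λ - 87.
No integer candidate from the rational root theorem (±divisors of 87) is a root, so the roots are irrational. The cubic discriminant is Δ = -85452 < 0, so there is one real root and a complex-conjugate pair. p(3) = -42 and p(4) = 21 have opposite signs, so a root lies in (3, 4); Newton's method refines it to λ ≈ 3.7173. Dividing out (λ - (3.7173)) leaves approximately λ^2 + 8.7173λ + 23.4043. For λ^2 + 8.7173λ + 23.4043 the discriminant is -17.6267. It is negative, so the remaining roots are the complex-conjugate pair λ ≈ -4.3586 ± 2.0992i. Their product equals the constant term, so |λ|^2 ≈ 23.4043 and |λ| ≈ 4.8378.
Thus the eigenvalues (to 4 decimals) are 3.7173 (modulus 3.7173); -4.3586 ± 2.0992i (modulus 4.8378). The spectral radius is the largest modulus: r(A) ≈ 4.8378. (Cross-check: r(A) ≤ ||A||_2 ≈ 7.6513; equality holds whenever A is normal, though it can also hold for some non-normal A.)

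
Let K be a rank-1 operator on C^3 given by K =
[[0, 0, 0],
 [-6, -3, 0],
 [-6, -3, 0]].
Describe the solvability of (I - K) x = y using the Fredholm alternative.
(I - K) is invertible (det(I - K) = 4 ≠ 0), so for every y in C^3 the equation (I - K) x = y has a unique solution.

K has rank 1, so it is an outer product K = u v^T: every row of K is a multiple of one row vector. Reading off the entries, u = (0, -3, -3) and v = (2, 1, 0) (row i of K equals u_i·v^T). A rank-one matrix u v^T satisfies K u = u (v·u) and kills the (2)-dimensional subspace v^⊥, so its characteristic polynomial is lambda^2 (lambda - v·u) with v·u = tr K = -3. Hence the eigenvalues of I - K are 1 (multiplicity 2) and 1 - (-3) = 4, so det(I - K) = 4. (Direct check: I - K =
[[1, 0, 0],
 [6, 4, 0],
 [6, 3, 1]]
has determinant 4.) The finite-dimensional Fredholm alternative says: either (I - K) is invertible, or ker(I - K) ≠ {0} and then range(I - K) = ker((I - K)^*)^⊥, with dim ker(I - K) = dim ker((I - K)^*). Since det(I - K) ≠ 0, 1 is not an eigenvalue of K and ker(I - K) = {0}, so we are in the first case: for every y there is a unique x = (I - K)^(-1) y. Explicitly, by the Sherman–Morrison formula, (I - u v^T)^(-1) = I + u v^T/(1 - v·u), i.e. (I - K)^(-1) = I + K/(4).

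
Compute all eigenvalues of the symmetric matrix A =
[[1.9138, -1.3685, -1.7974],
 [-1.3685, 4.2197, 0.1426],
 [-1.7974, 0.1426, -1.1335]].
sigma(A) ≈ {-2, 2, 5}

A is real symmetric, so its spectrum consists of real eigenvalues. Expanding the characteristic polynomial of the displayed matrix gives
  det(λ I - A) = p(λ) = λ^3 + (-5)λ^2 + (-4)λ + (20).
Solving p(λ) = 0 yields eigenvalues ≈ -2, 2, 5. (A is shown rounded to 4 decimals, so these recover the underlying integer eigenvalues to within that precision.)
Verification: the trace of A = 5 equals the sum of eigenvalues 5, and det(A) ≈ -20.0007 matches the eigenvalue product -20.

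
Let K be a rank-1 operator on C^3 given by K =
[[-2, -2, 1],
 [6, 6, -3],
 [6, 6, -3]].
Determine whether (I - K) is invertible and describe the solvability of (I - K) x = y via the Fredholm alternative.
(I - K) is singular (det(I - K) = 0, i.e. 1 ∈ sigma(K)). (I - K) x = y is solvable iff y ⊥ ker((I - K)^*) = span{(-2, -2, 1)}, i.e. iff -2y_1 - 2y_2 + y_3 = 0. When solvable, the solutions are x = y + c·(1, -3, -3), c arbitrary (ker(I - K) = span{(1, -3, -3)}, dimension 1).

K has rank 1, so it is an outer product K = u v^T: every row of K is a multiple of one row vector. Reading off the entries, u = (1, -3, -3) and v = (-2, -2, 1) (row i of K equals u_i·v^T). A rank-one matrix u v^T satisfies K u = u (v·u) and kills the (2)-dimensional subspace v^⊥, so its characteristic polynomial is lambda^2 (lambda - v·u) with v·u = tr K = 1. Hence the eigenvalues of I - K are 1 (multiplicity 2) and 1 - (1) = 0, so det(I - K) = 0. (Direct check: I - K =
[[3, 2, -1],
 [-6, -5, 3],
 [-6, -6, 4]]
has determinant 0.) So 1 is an eigenvalue of K and (I - K) is not invertible. The finite-dimensional Fredholm alternative says: either (I - K) is invertible, or ker(I - K) ≠ {0} and then range(I - K) = ker((I - K)^*)^⊥, with dim ker(I - K) = dim ker((I - K)^*). We are in the second case, so we need both kernels. Kernel of I - K: (I - K) u = u - u (v·u) = u - u = 0, so ker(I - K) = span{u} = span{(1, -3, -3)} (it is exactly 1-dimensional because rank(I - K) = 2). Kernel of the adjoint: K is real, so (I - K)^* = I - K^T = I - v u^T, and (I - v u^T) v = v - v (u·v) = 0; hence ker((I - K)^*) = span{v} = span{(-2, -2, 1)}. Therefore (I - K) x = y is solvable iff <y, v> = 0, i.e. iff -2y_1 - 2y_2 + y_3 = 0. When this holds, K y = u (v·y) = 0, so (I - K) y = y and x = y is a particular solution; the full solution set is the line x = y + c·u = y + c·(1, -3, -3), c ∈ C.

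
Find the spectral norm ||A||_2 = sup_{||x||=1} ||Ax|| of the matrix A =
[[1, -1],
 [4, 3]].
||A||_2 = sqrt((27 + sqrt(533))/2) ≈ 5.0043 (= sqrt(largest eigenvalue of A^T A))

||A||_2 = sigma_max(A) = sqrt(lambda_max(A^T A)). Form the symmetric matrix M = A^T A =
[[17, 11],
 [11, 10]].
Its characteristic polynomial (trace, determinant of M give the coefficients) is
  p(λ) = det(λ I - M) = λ^2 - 27λ + 49.
For λ^2 - 27λ + 49 the discriminant is 533. It is nonnegative but not a perfect square, so the roots are real and irrational: λ = (27 ± sqrt(533))/2 ≈ 25.0434, 1.9566.
So the eigenvalues of A^T A are ≈ 1.9566, 25.0434 (all ≥ 0, as they must be for A^T A). The largest is λ_max = (27 + sqrt(533))/2 ≈ 25.0434, hence ||A||_2 = sqrt(λ_max) = sqrt((27 + sqrt(533))/2) ≈ 5.0043.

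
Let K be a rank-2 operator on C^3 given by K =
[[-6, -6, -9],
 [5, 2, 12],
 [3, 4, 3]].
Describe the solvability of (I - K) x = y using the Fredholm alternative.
(I - K) is invertible (det(I - K) = -13 ≠ 0), so for every y in C^3 the equation (I - K) x = y has a unique solution.

K has rank 2 and factors as K = U V^T = u1 v1^T + u2 v2^T with u1 = (-3, 1, 2), v1 = (2, 2, 3), u2 = (0, 3, -1), v2 = (1, 0, 3) (multiplying out reproduces the displayed K). The nonzero eigenvalues of U V^T coincide with those of the 2 x 2 matrix G = V^T U = [[v1·u1, v1·u2], [v2·u1, v2·u2]] = [[2, 3], [3, -3]], and by the Sylvester determinant identity det(I_3 - U V^T) = det(I_2 - V^T U) = det([[-1, -3], [-3, 4]]) = (-1)(4) - (-3)(-3) = -13. (Direct check: I - K =
[[7, 6, 9],
 [-5, -1, -12],
 [-3, -4, -2]]
has determinant -13.) The finite-dimensional Fredholm alternative says: either (I - K) is invertible, or ker(I - K) ≠ {0} and then range(I - K) = ker((I - K)^*)^⊥, with dim ker(I - K) = dim ker((I - K)^*). Since det(I - K) ≠ 0, 1 is not an eigenvalue of K and ker(I - K) = {0}, so we are in the first case: for every y there is a unique x = (I - K)^(-1) y. (Explicitly, by the Woodbury identity, (I - U V^T)^(-1) = I + U (I_2 - G)^(-1) V^T.)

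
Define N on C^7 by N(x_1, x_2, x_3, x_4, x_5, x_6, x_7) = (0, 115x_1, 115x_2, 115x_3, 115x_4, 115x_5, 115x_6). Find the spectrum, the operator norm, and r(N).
sigma(N) = {0}; ||N|| = 115; r(N) = 0. (N is nilpotent with N^7 = 0.)

On C^7, N is a strictly lower-triangular matrix with 115 on the subdiagonal and zeros elsewhere, so its characteristic polynomial is lambda^7 and every eigenvalue is 0: sigma(N) = {0}. For the operator norm, N e_i = 115e_{i+1} for i = 1, ..., 6 and N e_7 = 0, so the singular values of N are 115 (with multiplicity 6) and 0; hence ||N|| = 115. The spectral radius r(N) = max|lambda| = 0. Note ||N|| > r(N) — characteristic of non-normal nilpotent operators. Indeed N^7 = 0.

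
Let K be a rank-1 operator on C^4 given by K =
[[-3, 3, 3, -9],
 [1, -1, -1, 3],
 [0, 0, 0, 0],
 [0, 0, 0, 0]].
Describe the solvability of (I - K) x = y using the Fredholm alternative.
(I - K) is invertible (det(I - K) = 5 ≠ 0), so for every y in C^4 the equation (I - K) x = y has a unique solution.

K has rank 1, so it is an outer product K = u v^T: every row of K is a multiple of one row vector. Reading off the entries, u = (3, -1, 0, 0) and v = (-1, 1, 1, -3) (row i of K equals u_i·v^T). A rank-one matrix u v^T satisfies K u = u (v·u) and kills the (3)-dimensional subspace v^⊥, so its characteristic polynomial is lambda^3 (lambda - v·u) with v·u = tr K = -4. Hence the eigenvalues of I - K are 1 (multiplicity 3) and 1 - (-4) = 5, so det(I - K) = 5. (Direct check: I - K =
[[4, -3, -3, 9],
 [-1, 2, 1, -3],
 [0, 0, 1, 0],
 [0, 0, 0, 1]]
has determinant 5.) The finite-dimensional Fredholm alternative says: either (I - K) is invertible, or ker(I - K) ≠ {0} and then range(I - K) = ker((I - K)^*)^⊥, with dim ker(I - K) = dim ker((I - K)^*). Since det(I - K) ≠ 0, 1 is not an eigenvalue of K and ker(I - K) = {0}, so we are in the first case: for every y there is a unique x = (I - K)^(-1) y. Explicitly, by the Sherman–Morrison formula, (I - u v^T)^(-1) = I + u v^T/(1 - v·u), i.e. (I - K)^(-1) = I + K/(5).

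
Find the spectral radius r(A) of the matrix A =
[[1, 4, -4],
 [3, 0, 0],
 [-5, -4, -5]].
r(A) ≈ 7.0724

The eigenvalues of A are the roots of its characteristic polynomial. With M = A (coefficients from the trace, the sum of principal 2x2 minors, and det A):
  p(λ) = det(λ I - M) = λ^3 + 4λ^2 - 37λ - 108.
No integer candidate from the rational root theorem (±divisors of 108) is a root, so the roots are irrational. The cubic discriminant is Δ = 224948 > 0, so there are three distinct real roots. p(-8) = -68 and p(-7) = 4 have opposite signs, so a root lies in (-8, -7); Newton's method refines it to λ ≈ -7.0724. p(-3) = 12 and p(-2) = -26 have opposite signs, so a root lies in (-3, -2); Newton's method refines it to λ ≈ -2.6627. p(5) = -68 and p(6) = 30 have opposite signs, so a root lies in (5, 6); Newton's method refines it to λ ≈ 5.7351. Check (Vieta): the three roots sum to -4, matching tr M = -4.
Thus the eigenvalues (to 4 decimals) are -7.0724 (modulus 7.0724); -2.6627 (modulus 2.6627); 5.7351 (modulus 5.7351). The spectral radius is the largest modulus: r(A) ≈ 7.0724. (Cross-check: r(A) ≤ ||A||_2 ≈ 8.3537; equality holds whenever A is normal, though it can also hold for some non-normal A.)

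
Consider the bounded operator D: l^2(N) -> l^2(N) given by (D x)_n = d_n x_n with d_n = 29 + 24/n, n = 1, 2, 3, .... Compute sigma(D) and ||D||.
sigma(D) = {29 + 24/n : n ≥ 1} ∪ {29}; ||D|| = 53

A bounded diagonal operator on l^2 with diagonal entries d_n has spectrum equal to the closure of {d_n : n ≥ 1}: every d_n is an eigenvalue (with eigenvector e_n), so {d_n} ⊂ sigma(D); the spectrum is closed, so its closure is too; and for lambda not in the closure, (D - lambda I) has bounded inverse (the diagonal entries 1/(d_n - lambda) are bounded). For our sequence d_n = 29 + 24/n, n = 1, 2, 3, ...:
  - {d_n} = {29 + 24/n : n ≥ 1}; the only limit point is 29
  - closure = {29 + 24/n : n ≥ 1} ∪ {29}
For the norm: a diagonal operator has ||D|| = sup_n |d_n|. Here d_n = 29 + 24/n is positive and decreasing, so sup_n |d_n| = d_1 = 29 + 24 = 53. So ||D|| = 53.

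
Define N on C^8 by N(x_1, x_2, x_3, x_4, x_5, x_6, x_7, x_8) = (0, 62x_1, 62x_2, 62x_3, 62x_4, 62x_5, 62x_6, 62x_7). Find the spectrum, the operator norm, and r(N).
sigma(N) = {0}; ||N|| = 62; r(N) = 0. (N is nilpotent with N^8 = 0.)

On C^8, N is a strictly lower-triangular matrix with 62 on the subdiagonal and zeros elsewhere, so its characteristic polynomial is lambda^8 and every eigenvalue is 0: sigma(N) = {0}. For the operator norm, N e_i = 62e_{i+1} for i = 1, ..., 7 and N e_8 = 0, so the singular values of N are 62 (with multiplicity 7) and 0; hence ||N|| = 62. The spectral radius r(N) = max|lambda| = 0. Note ||N|| > r(N) — characteristic of non-normal nilpotent operators. Indeed N^8 = 0.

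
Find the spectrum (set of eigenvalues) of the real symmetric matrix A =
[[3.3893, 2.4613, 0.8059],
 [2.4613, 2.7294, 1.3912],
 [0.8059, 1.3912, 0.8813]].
sigma(A) ≈ {0, 1, 6}

A is real symmetric, so its spectrum consists of real eigenvalues. Expanding the characteristic polynomial of the displayed matrix gives
  det(λ I - A) = p(λ) = λ^3 + (-7)λ^2 + (6)λ + (0).
Solving p(λ) = 0 yields eigenvalues ≈ 0, 1, 6. (A is shown rounded to 4 decimals, so these recover the underlying integer eigenvalues to within that precision.)
Verification: the trace of A = 7 equals the sum of eigenvalues 7, and det(A) ≈ 0.0004 matches the eigenvalue product 0.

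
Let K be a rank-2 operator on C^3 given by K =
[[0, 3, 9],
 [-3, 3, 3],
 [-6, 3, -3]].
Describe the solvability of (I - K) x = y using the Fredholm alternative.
(I - K) is invertible (det(I - K) = 46 ≠ 0), so for every y in C^3 the equation (I - K) x = y has a unique solution.

K has rank 2 and factors as K = U V^T = u1 v1^T + u2 v2^T with u1 = (-3, -1, 1), v1 = (0, -1, -3), u2 = (0, -1, -2), v2 = (3, -2, 0) (multiplying out reproduces the displayed K). The nonzero eigenvalues of U V^T coincide with those of the 2 x 2 matrix G = V^T U = [[v1·u1, v1·u2], [v2·u1, v2·u2]] = [[-2, 7], [-7, 2]], and by the Sylvester determinant identity det(I_3 - U V^T) = det(I_2 - V^T U) = det([[3, -7], [7, -1]]) = (3)(-1) - (-7)(7) = 46. (Direct check: I - K =
[[1, -3, -9],
 [3, -2, -3],
 [6, -3, 4]]
has determinant 46.) The finite-dimensional Fredholm alternative says: either (I - K) is invertible, or ker(I - K) ≠ {0} and then range(I - K) = ker((I - K)^*)^⊥, with dim ker(I - K) = dim ker((I - K)^*). Since det(I - K) ≠ 0, 1 is not an eigenvalue of K and ker(I - K) = {0}, so we are in the first case: for every y there is a unique x = (I - K)^(-1) y. (Explicitly, by the Woodbury identity, (I - U V^T)^(-1) = I + U (I_2 - G)^(-1) V^T.)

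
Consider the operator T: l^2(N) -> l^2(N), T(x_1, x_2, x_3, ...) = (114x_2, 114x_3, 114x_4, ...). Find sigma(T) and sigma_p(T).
sigma(T) = closed disk {z in C : |z| ≤ 114}; sigma_p(T) = open disk {z in C : |z| < 114}

Note T = 114·V where V is the unit left shift (V x)_k = x_{k+1}; so sigma(T) = 114·sigma(V) and ||T|| = 114||V||. ||T x||^2 = 12996sum_{k≥2} |x_k|^2 ≤ 12996||x||^2, with equality on {x : x_1 = 0}, so ||T|| = 114. For any lambda with |lambda| < 114, set r = lambda/114 (|r| < 1); the vector x = (1, r, r^2, ...) is in l^2 and satisfies T x = 114(r, r^2, ...) = lambda x, so lambda is an eigenvalue. On the boundary |lambda| = 114 the geometric series diverges, so no l^2 eigenvector exists, but these lambda lie in the approximate point spectrum. Hence sigma(T) is the closed disk of radius 114 and sigma_p(T) is the open disk.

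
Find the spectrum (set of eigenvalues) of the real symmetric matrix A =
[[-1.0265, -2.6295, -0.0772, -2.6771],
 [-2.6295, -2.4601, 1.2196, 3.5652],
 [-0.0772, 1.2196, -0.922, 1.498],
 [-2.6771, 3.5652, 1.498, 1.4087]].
sigma(A) ≈ {-5, -3, -1, 6}

A is real symmetric, so its spectrum consists of real eigenvalues. Expanding the characteristic polynomial of the displayed matrix gives
  det(λ I - A) = p(λ) = λ^4 + (3)λ^3 + (-31)λ^2 + (-122.9951)λ + (-89.9928).
Solving p(λ) = 0 yields eigenvalues ≈ -5, -3, -1, 6. (A is shown rounded to 4 decimals, so these recover the underlying integer eigenvalues to within that precision.)
Verification: the trace of A = -3 equals the sum of eigenvalues -3, and det(A) ≈ -89.9928 matches the eigenvalue product -90.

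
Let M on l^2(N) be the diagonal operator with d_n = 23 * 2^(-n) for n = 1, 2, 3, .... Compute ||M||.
||M|| = 23/2 (attained at n = 1)

For M diagonal, ||M|| = sup_n |d_n|. The sequence d_n = 23 * 2^(-n) is positive and strictly decreasing (ratio 2^(-1) < 1), so the supremum is d_1 = 23/2. Hence ||M|| = 23/2.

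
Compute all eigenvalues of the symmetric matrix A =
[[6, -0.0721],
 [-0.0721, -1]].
sigma(A) ≈ {-1, 6}

A is real symmetric, so its spectrum consists of real eigenvalues. Expanding the characteristic polynomial of the displayed matrix gives
  det(λ I - A) = p(λ) = λ^2 + (-5)λ + (-6).
Solving p(λ) = 0 yields eigenvalues ≈ -1, 6. (A is shown rounded to 4 decimals, so these recover the underlying integer eigenvalues to within that precision.)
Verification: the trace of A = 5 equals the sum of eigenvalues 5, and det(A) ≈ -6.0003 matches the eigenvalue product -6.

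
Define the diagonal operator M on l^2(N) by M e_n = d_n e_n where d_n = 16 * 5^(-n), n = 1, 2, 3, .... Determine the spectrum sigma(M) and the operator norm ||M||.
sigma(M) = {16 * 5^(-n) : n ≥ 1} ∪ {0}; ||M|| = 16/5

A bounded diagonal operator on l^2 with diagonal entries d_n has spectrum equal to the closure of {d_n : n ≥ 1}: every d_n is an eigenvalue (with eigenvector e_n), so {d_n} ⊂ sigma(M); the spectrum is closed, so its closure is too; and for lambda not in the closure, (M - lambda I) has bounded inverse (the diagonal entries 1/(d_n - lambda) are bounded). For our sequence d_n = 16 * 5^(-n), n = 1, 2, 3, ...:
  - {d_n} = {16 * 5^(-n) : n ≥ 1}; the only limit point is 0
  - closure = {16 * 5^(-n) : n ≥ 1} ∪ {0}
For the norm: a diagonal operator has ||M|| = sup_n |d_n|. Here d_n = 16 * 5^(-n) is positive and decreasing, so sup_n |d_n| = d_1 = 16/5. So ||M|| = 16/5.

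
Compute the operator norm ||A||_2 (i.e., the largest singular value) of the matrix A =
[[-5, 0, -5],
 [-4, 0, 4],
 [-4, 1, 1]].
||A||_2 ≈ 7.6637 (= sqrt(largest eigenvalue of A^T A))

||A||_2 = sigma_max(A) = sqrt(lambda_max(A^T A)). Form the symmetric matrix M = A^T A =
[[57, -4, 5],
 [-4, 1, 1],
 [5, 1, 42]].
Its characteristic polynomial (trace, sum of principal 2x2 minors, determinant of M give the coefficients) is
  p(λ) = det(λ I - M) = λ^3 - 100λ^2 + 2451λ - 1600.
No integer candidate from the rational root theorem (±divisors of 1600) is a root, so the roots are irrational. The cubic discriminant is Δ = 1767210596 > 0, so there are three distinct real roots. p(0) = -1600 and p(1) = 752 have opposite signs, so a root lies in (0, 1); Newton's method refines it to λ ≈ 0.671. p(40) = 440 and p(41) = -288 have opposite signs, so a root lies in (40, 41); Newton's method refines it to λ ≈ 40.5973. p(58) = -730 and p(59) = 288 have opposite signs, so a root lies in (58, 59); Newton's method refines it to λ ≈ 58.7317. Check (Vieta): the three roots sum to 100, matching tr M = 100.
So the eigenvalues of A^T A are ≈ 0.671, 40.5973, 58.7317 (all ≥ 0, as they must be for A^T A). The largest is λ_max ≈ 58.7317, hence ||A||_2 = sqrt(λ_max) ≈ 7.6637.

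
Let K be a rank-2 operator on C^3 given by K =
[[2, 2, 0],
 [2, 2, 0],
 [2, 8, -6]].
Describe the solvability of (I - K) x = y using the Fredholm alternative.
(I - K) is invertible (det(I - K) = -21 ≠ 0), so for every y in C^3 the equation (I - K) x = y has a unique solution.

K has rank 2 and factors as K = U V^T = u1 v1^T + u2 v2^T with u1 = (0, 0, -2), v1 = (0, -3, 3), u2 = (-1, -1, -1), v2 = (-2, -2, 0) (multiplying out reproduces the displayed K). The nonzero eigenvalues of U V^T coincide with those of the 2 x 2 matrix G = V^T U = [[v1·u1, v1·u2], [v2·u1, v2·u2]] = [[-6, 0], [0, 4]], and by the Sylvester determinant identity det(I_3 - U V^T) = det(I_2 - V^T U) = det([[7, 0], [0, -3]]) = (7)(-3) - (0)(0) = -21. (Direct check: I - K =
[[-1, -2, 0],
 [-2, -1, 0],
 [-2, -8, 7]]
has determinant -21.) The finite-dimensional Fredholm alternative says: either (I - K) is invertible, or ker(I - K) ≠ {0} and then range(I - K) = ker((I - K)^*)^⊥, with dim ker(I - K) = dim ker((I - K)^*). Since det(I - K) ≠ 0, 1 is not an eigenvalue of K and ker(I - K) = {0}, so we are in the first case: for every y there is a unique x = (I - K)^(-1) y. (Explicitly, by the Woodbury identity, (I - U V^T)^(-1) = I + U (I_2 - G)^(-1) V^T.)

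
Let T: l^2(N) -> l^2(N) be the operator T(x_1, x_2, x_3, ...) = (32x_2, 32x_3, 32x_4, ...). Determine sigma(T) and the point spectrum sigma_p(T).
sigma(T) = closed disk {z in C : |z| ≤ 32}; sigma_p(T) = open disk {z in C : |z| < 32}

Note T = 32·V where V is the unit left shift (V x)_k = x_{k+1}; so sigma(T) = 32·sigma(V) and ||T|| = 32||V||. ||T x||^2 = 1024sum_{k≥2} |x_k|^2 ≤ 1024||x||^2, with equality on {x : x_1 = 0}, so ||T|| = 32. For any lambda with |lambda| < 32, set r = lambda/32 (|r| < 1); the vector x = (1, r, r^2, ...) is in l^2 and satisfies T x = 32(r, r^2, ...) = lambda x, so lambda is an eigenvalue. On the boundary |lambda| = 32 the geometric series diverges, so no l^2 eigenvector exists, but these lambda lie in the approximate point spectrum. Hence sigma(T) is the closed disk of radius 32 and sigma_p(T) is the open disk.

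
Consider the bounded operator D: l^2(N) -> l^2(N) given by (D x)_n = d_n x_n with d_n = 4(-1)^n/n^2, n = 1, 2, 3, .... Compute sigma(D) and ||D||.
sigma(D) = {4(-1)^n/n^2 : n ≥ 1} ∪ {0}; ||D|| = 4

A bounded diagonal operator on l^2 with diagonal entries d_n has spectrum equal to the closure of {d_n : n ≥ 1}: every d_n is an eigenvalue (with eigenvector e_n), so {d_n} ⊂ sigma(D); the spectrum is closed, so its closure is too; and for lambda not in the closure, (D - lambda I) has bounded inverse (the diagonal entries 1/(d_n - lambda) are bounded). For our sequence d_n = 4(-1)^n/n^2, n = 1, 2, 3, ...:
  - {d_n} = {4(-1)^n/n^2 : n ≥ 1}; the only limit point is 0
  - closure = {4(-1)^n/n^2 : n ≥ 1} ∪ {0}
For the norm: a diagonal operator has ||D|| = sup_n |d_n|. Here |d_n| = 4/n^2 is decreasing, so sup_n |d_n| = |d_1| = 4. So ||D|| = 4.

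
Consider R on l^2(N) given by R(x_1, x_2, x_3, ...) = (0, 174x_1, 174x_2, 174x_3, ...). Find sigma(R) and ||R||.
sigma(R) = closed disk {z in C : |z| ≤ 174}; ||R|| = 174

Note R = 174·U where U is the unit right shift (U x)_k = x_{k-1} (with x_0 := 0); so ||R|| = 174||U|| and sigma(R) = 174·sigma(U). ||R x||^2 = sum_{k≥1} |174x_k|^2 = 30276||x||^2, so ||R|| = 174 and sigma(R) ⊂ {|z| ≤ 174}. For any |lambda| < 174, the equation (R - lambda I) x = 0 forces x_1 = 0, then 174x_k = lambda x_{k+1} ⇒ x = 0, so R has no eigenvalues. But (R - lambda I) is not surjective for |lambda| < 174: solving (R - lambda I) x = e_1 would require x_n proportional to (lambda/174)^(-n), which is not in l^2. So every |lambda| < 174 lies in the residual spectrum. The boundary |lambda| = 174 is in the approximate point spectrum (the spectrum is closed). Hence sigma(R) is the closed disk of radius 174.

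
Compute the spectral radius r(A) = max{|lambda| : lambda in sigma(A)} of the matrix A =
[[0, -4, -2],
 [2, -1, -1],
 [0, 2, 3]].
r(A) ≈ 2.7149

The eigenvalues of A are the roots of its characteristic polynomial. With M = A (coefficients from the trace, the sum of principal 2x2 minors, and det A):
  p(λ) = det(λ I - M) = λ^3 - 2λ^2 + 7λ - 16.
No integer candidate from the rational root theorem (±divisors of 16) is a root, so the roots are irrational. The cubic discriminant is Δ = -4568 < 0, so there is one real root and a complex-conjugate pair. p(2) = -2 and p(3) = 14 have opposite signs, so a root lies in (2, 3); Newton's method refines it to λ ≈ 2.1708. Dividing out (λ - (2.1708)) leaves approximately λ^2 + 0.1708λ + 7.3707. For λ^2 + 0.1708λ + 7.3707 the discriminant is -29.4536. It is negative, so the remaining roots are the complex-conjugate pair λ ≈ -0.0854 ± 2.7136i. Their product equals the constant term, so |λ|^2 ≈ 7.3707 and |λ| ≈ 2.7149.
Thus the eigenvalues (to 4 decimals) are 2.1708 (modulus 2.1708); -0.0854 ± 2.7136i (modulus 2.7149). The spectral radius is the largest modulus: r(A) ≈ 2.7149. (Cross-check: r(A) ≤ ||A||_2 ≈ 5.7597; equality holds whenever A is normal, though it can also hold for some non-normal A.)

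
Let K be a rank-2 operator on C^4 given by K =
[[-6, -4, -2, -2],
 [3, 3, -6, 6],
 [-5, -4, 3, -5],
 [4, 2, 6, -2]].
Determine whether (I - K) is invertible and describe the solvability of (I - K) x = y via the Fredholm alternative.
(I - K) is invertible (det(I - K) = -20 ≠ 0), so for every y in C^4 the equation (I - K) x = y has a unique solution.

K has rank 2 and factors as K = U V^T = u1 v1^T + u2 v2^T with u1 = (-2, 0, -1, 2), v1 = (3, 2, 1, 1), u2 = (0, 3, -2, -2), v2 = (1, 1, -2, 2) (multiplying out reproduces the displayed K). The nonzero eigenvalues of U V^T coincide with those of the 2 x 2 matrix G = V^T U = [[v1·u1, v1·u2], [v2·u1, v2·u2]] = [[-5, 2], [4, 3]], and by the Sylvester determinant identity det(I_4 - U V^T) = det(I_2 - V^T U) = det([[6, -2], [-4, -2]]) = (6)(-2) - (-2)(-4) = -20. (Direct check: I - K =
[[7, 4, 2, 2],
 [-3, -2, 6, -6],
 [5, 4, -2, 5],
 [-4, -2, -6, 3]]
has determinant -20.) The finite-dimensional Fredholm alternative says: either (I - K) is invertible, or ker(I - K) ≠ {0} and then range(I - K) = ker((I - K)^*)^⊥, with dim ker(I - K) = dim ker((I - K)^*). Since det(I - K) ≠ 0, 1 is not an eigenvalue of K and ker(I - K) = {0}, so we are in the first case: for every y there is a unique x = (I - K)^(-1) y. (Explicitly, by the Woodbury identity, (I - U V^T)^(-1) = I + U (I_2 - G)^(-1) V^T.)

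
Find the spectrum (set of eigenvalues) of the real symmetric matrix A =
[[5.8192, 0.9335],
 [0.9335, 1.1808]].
sigma(A) ≈ {1, 6}

A is real symmetric, so its spectrum consists of real eigenvalues. Expanding the characteristic polynomial of the displayed matrix gives
  det(λ I - A) = p(λ) = λ^2 + (-7)λ + (6).
Solving p(λ) = 0 yields eigenvalues ≈ 1, 6. (A is shown rounded to 4 decimals, so these recover the underlying integer eigenvalues to within that precision.)
Verification: the trace of A = 7 equals the sum of eigenvalues 7, and det(A) ≈ 5.9999 matches the eigenvalue product 6.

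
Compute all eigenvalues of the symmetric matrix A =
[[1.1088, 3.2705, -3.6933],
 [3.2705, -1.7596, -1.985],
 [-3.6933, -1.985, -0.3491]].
sigma(A) ≈ {-4, -3, 6}

A is real symmetric, so its spectrum consists of real eigenvalues. Expanding the characteristic polynomial of the displayed matrix gives
  det(λ I - A) = p(λ) = λ^3 + (1)λ^2 + (-30)λ + (-72.0014).
Solving p(λ) = 0 yields eigenvalues ≈ -4, -3, 6. (A is shown rounded to 4 decimals, so these recover the underlying integer eigenvalues to within that precision.)
Verification: the trace of A = -1 equals the sum of eigenvalues -1, and det(A) ≈ 72.0014 matches the eigenvalue product 72.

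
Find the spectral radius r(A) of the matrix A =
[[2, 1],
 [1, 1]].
r(A) = (3 + sqrt(5))/2 ≈ 2.618

The eigenvalues of A are the roots of its characteristic polynomial. With M = A (coefficients from the trace and determinant):
  p(λ) = det(λ I - M) = λ^2 - 3λ + 1.
For λ^2 - 3λ + 1 the discriminant is 5. It is nonnegative but not a perfect square, so the roots are real and irrational: λ = (3 ± sqrt(5))/2 ≈ 2.618, 0.382.
Thus the eigenvalues (to 4 decimals) are 2.618 (modulus 2.618); 0.382 (modulus 0.382). The spectral radius is the largest modulus: r(A) = (3 + sqrt(5))/2 ≈ 2.618. (Cross-check: r(A) ≤ ||A||_2 ≈ 2.618; equality holds whenever A is normal, though it can also hold for some non-normal A.)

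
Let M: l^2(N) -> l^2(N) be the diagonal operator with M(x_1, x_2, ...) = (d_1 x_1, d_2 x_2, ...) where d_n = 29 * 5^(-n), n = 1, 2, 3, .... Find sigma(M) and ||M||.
sigma(M) = {29 * 5^(-n) : n ≥ 1} ∪ {0}; ||M|| = 29/5

A bounded diagonal operator on l^2 with diagonal entries d_n has spectrum equal to the closure of {d_n : n ≥ 1}: every d_n is an eigenvalue (with eigenvector e_n), so {d_n} ⊂ sigma(M); the spectrum is closed, so its closure is too; and for lambda not in the closure, (M - lambda I) has bounded inverse (the diagonal entries 1/(d_n - lambda) are bounded). For our sequence d_n = 29 * 5^(-n), n = 1, 2, 3, ...:
  - {d_n} = {29 * 5^(-n) : n ≥ 1}; the only limit point is 0
  - closure = {29 * 5^(-n) : n ≥ 1} ∪ {0}
For the norm: a diagonal operator has ||M|| = sup_n |d_n|. Here d_n = 29 * 5^(-n) is positive and decreasing, so sup_n |d_n| = d_1 = 29/5. So ||M|| = 29/5.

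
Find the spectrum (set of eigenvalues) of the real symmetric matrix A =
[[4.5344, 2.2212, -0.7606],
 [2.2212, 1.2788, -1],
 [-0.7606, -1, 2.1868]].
sigma(A) ≈ {0, 2, 6}

A is real symmetric, so its spectrum consists of real eigenvalues. Expanding the characteristic polynomial of the displayed matrix gives
  det(λ I - A) = p(λ) = λ^3 + (-8)λ^2 + (12)λ + (0).
Solving p(λ) = 0 yields eigenvalues ≈ 0, 2, 6. (A is shown rounded to 4 decimals, so these recover the underlying integer eigenvalues to within that precision.)
Verification: the trace of A = 8 equals the sum of eigenvalues 8, and det(A) ≈ -0.0006 matches the eigenvalue product 0.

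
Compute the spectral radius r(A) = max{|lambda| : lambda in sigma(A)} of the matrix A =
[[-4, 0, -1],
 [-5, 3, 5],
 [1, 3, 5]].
r(A) ≈ 8.101

The eigenvalues of A are the roots of its characteristic polynomial. With M = A (coefficients from the trace, the sum of principal 2x2 minors, and det A):
  p(λ) = det(λ I - M) = λ^3 - 4λ^2 - 31λ - 18.
No integer candidate from the rational root theorem (±divisors of 18) is a root, so the roots are irrational. The cubic discriminant is Δ = 81008 > 0, so there are three distinct real roots. p(-4) = -22 and p(-3) = 12 have opposite signs, so a root lies in (-4, -3); Newton's method refines it to λ ≈ -3.4585. p(-1) = 8 and p(0) = -18 have opposite signs, so a root lies in (-1, 0); Newton's method refines it to λ ≈ -0.6425. p(8) = -10 and p(9) = 108 have opposite signs, so a root lies in (8, 9); Newton's method refines it to λ ≈ 8.101. Check (Vieta): the three roots sum to 4, matching tr M = 4.
Thus the eigenvalues (to 4 decimals) are -3.4585 (modulus 3.4585); -0.6425 (modulus 0.6425); 8.101 (modulus 8.101). The spectral radius is the largest modulus: r(A) ≈ 8.101. (Cross-check: r(A) ≤ ||A||_2 ≈ 8.9073; equality holds whenever A is normal, though it can also hold for some non-normal A.)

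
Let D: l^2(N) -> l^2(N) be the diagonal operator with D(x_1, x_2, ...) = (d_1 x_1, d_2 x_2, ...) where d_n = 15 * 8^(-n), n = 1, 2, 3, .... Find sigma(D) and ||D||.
sigma(D) = {15 * 8^(-n) : n ≥ 1} ∪ {0}; ||D|| = 15/8

A bounded diagonal operator on l^2 with diagonal entries d_n has spectrum equal to the closure of {d_n : n ≥ 1}: every d_n is an eigenvalue (with eigenvector e_n), so {d_n} ⊂ sigma(D); the spectrum is closed, so its closure is too; and for lambda not in the closure, (D - lambda I) has bounded inverse (the diagonal entries 1/(d_n - lambda) are bounded). For our sequence d_n = 15 * 8^(-n), n = 1, 2, 3, ...:
  - {d_n} = {15 * 8^(-n) : n ≥ 1}; the only limit point is 0
  - closure = {15 * 8^(-n) : n ≥ 1} ∪ {0}
For the norm: a diagonal operator has ||D|| = sup_n |d_n|. Here d_n = 15 * 8^(-n) is positive and decreasing, so sup_n |d_n| = d_1 = 15/8. So ||D|| = 15/8.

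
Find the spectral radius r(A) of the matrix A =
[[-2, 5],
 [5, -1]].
r(A) = (3 + sqrt(101))/2 ≈ 6.5249

The eigenvalues of A are the roots of its characteristic polynomial. With M = A (coefficients from the trace and determinant):
  p(λ) = det(λ I - M) = λ^2 + 3λ - 23.
For λ^2 + 3λ - 23 the discriminant is 101. It is nonnegative but not a perfect square, so the roots are real and irrational: λ = (-3 ± sqrt(101))/2 ≈ 3.5249, -6.5249.
Thus the eigenvalues (to 4 decimals) are 3.5249 (modulus 3.5249); -6.5249 (modulus 6.5249). The spectral radius is the largest modulus: r(A) = (3 + sqrt(101))/2 ≈ 6.5249. (Cross-check: r(A) ≤ ||A||_2 ≈ 6.5249; equality holds whenever A is normal, though it can also hold for some non-normal A.)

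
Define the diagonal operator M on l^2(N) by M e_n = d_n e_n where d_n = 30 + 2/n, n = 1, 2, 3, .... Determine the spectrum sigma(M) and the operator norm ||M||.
sigma(M) = {30 + 2/n : n ≥ 1} ∪ {30}; ||M|| = 32

A bounded diagonal operator on l^2 with diagonal entries d_n has spectrum equal to the closure of {d_n : n ≥ 1}: every d_n is an eigenvalue (with eigenvector e_n), so {d_n} ⊂ sigma(M); the spectrum is closed, so its closure is too; and for lambda not in the closure, (M - lambda I) has bounded inverse (the diagonal entries 1/(d_n - lambda) are bounded). For our sequence d_n = 30 + 2/n, n = 1, 2, 3, ...:
  - {d_n} = {30 + 2/n : n ≥ 1}; the only limit point is 30
  - closure = {30 + 2/n : n ≥ 1} ∪ {30}
For the norm: a diagonal operator has ||M|| = sup_n |d_n|. Here d_n = 30 + 2/n is positive and decreasing, so sup_n |d_n| = d_1 = 30 + 2 = 32. So ||M|| = 32.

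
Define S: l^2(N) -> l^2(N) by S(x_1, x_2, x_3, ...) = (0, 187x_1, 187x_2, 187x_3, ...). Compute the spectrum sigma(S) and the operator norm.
sigma(S) = closed disk {z in C : |z| ≤ 187}; ||S|| = 187

Note S = 187·U where U is the unit right shift (U x)_k = x_{k-1} (with x_0 := 0); so ||S|| = 187||U|| and sigma(S) = 187·sigma(U). ||S x||^2 = sum_{k≥1} |187x_k|^2 = 34969||x||^2, so ||S|| = 187 and sigma(S) ⊂ {|z| ≤ 187}. For any |lambda| < 187, the equation (S - lambda I) x = 0 forces x_1 = 0, then 187x_k = lambda x_{k+1} ⇒ x = 0, so S has no eigenvalues. But (S - lambda I) is not surjective for |lambda| < 187: solving (S - lambda I) x = e_1 would require x_n proportional to (lambda/187)^(-n), which is not in l^2. So every |lambda| < 187 lies in the residual spectrum. The boundary |lambda| = 187 is in the approximate point spectrum (the spectrum is closed). Hence sigma(S) is the closed disk of radius 187.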